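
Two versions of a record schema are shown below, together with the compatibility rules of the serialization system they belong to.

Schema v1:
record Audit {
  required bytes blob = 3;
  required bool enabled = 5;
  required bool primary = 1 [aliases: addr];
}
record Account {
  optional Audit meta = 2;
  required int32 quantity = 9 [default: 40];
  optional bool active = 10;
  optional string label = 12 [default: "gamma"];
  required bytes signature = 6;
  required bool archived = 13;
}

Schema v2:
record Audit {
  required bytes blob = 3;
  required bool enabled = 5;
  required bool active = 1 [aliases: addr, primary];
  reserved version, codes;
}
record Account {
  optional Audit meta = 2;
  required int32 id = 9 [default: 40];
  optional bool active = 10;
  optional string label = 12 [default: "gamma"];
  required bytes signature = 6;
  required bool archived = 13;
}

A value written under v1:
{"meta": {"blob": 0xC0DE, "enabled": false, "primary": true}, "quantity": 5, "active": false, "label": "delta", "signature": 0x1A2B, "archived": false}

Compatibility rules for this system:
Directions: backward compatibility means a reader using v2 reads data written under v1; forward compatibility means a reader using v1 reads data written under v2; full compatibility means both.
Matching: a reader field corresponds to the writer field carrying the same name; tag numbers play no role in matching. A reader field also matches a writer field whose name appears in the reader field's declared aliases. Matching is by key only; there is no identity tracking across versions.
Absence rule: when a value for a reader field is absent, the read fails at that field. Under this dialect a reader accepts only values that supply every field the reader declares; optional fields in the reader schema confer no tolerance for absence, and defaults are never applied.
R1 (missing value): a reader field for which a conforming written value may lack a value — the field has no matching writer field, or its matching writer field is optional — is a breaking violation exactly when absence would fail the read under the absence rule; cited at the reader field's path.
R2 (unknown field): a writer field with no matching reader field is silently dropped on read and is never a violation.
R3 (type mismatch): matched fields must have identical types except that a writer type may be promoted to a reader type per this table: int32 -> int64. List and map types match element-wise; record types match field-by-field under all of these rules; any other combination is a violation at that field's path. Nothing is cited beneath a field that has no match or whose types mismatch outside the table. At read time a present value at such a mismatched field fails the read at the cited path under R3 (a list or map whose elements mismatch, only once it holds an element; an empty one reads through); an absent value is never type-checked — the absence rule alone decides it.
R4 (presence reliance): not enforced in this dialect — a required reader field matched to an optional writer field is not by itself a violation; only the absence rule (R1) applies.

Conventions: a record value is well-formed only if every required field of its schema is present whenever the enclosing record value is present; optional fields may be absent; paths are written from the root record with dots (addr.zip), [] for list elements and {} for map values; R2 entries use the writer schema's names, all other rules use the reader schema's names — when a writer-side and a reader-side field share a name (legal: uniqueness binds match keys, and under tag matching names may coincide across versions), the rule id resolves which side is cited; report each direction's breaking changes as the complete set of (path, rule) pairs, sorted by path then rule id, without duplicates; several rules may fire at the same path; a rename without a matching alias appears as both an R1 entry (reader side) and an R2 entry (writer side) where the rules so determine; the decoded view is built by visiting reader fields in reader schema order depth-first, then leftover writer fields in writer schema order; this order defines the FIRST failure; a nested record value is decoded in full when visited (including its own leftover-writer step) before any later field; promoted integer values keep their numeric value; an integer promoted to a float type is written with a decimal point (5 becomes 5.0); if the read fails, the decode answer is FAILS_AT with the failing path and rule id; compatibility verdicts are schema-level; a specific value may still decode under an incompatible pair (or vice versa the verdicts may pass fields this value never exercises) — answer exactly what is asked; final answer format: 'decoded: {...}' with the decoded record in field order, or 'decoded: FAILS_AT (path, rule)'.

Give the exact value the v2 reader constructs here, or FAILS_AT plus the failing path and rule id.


in Account below, arrows point writer -> reader
decode walk for Account under reader schema v2:
  meta.blob := 0xC0DE
  meta.enabled := false
  meta.active := true (from writer primary)
  read fails at id under R1 (no fill)
  => FAILS_AT (id, R1)
the other Account changes do not affect what is asked:
  renamed field primary to active in record Audit (alias primary declared on the renamed field) -> a verdict-level change on Account — the shown value reads the same

decoded: FAILS_AT (id, R1)


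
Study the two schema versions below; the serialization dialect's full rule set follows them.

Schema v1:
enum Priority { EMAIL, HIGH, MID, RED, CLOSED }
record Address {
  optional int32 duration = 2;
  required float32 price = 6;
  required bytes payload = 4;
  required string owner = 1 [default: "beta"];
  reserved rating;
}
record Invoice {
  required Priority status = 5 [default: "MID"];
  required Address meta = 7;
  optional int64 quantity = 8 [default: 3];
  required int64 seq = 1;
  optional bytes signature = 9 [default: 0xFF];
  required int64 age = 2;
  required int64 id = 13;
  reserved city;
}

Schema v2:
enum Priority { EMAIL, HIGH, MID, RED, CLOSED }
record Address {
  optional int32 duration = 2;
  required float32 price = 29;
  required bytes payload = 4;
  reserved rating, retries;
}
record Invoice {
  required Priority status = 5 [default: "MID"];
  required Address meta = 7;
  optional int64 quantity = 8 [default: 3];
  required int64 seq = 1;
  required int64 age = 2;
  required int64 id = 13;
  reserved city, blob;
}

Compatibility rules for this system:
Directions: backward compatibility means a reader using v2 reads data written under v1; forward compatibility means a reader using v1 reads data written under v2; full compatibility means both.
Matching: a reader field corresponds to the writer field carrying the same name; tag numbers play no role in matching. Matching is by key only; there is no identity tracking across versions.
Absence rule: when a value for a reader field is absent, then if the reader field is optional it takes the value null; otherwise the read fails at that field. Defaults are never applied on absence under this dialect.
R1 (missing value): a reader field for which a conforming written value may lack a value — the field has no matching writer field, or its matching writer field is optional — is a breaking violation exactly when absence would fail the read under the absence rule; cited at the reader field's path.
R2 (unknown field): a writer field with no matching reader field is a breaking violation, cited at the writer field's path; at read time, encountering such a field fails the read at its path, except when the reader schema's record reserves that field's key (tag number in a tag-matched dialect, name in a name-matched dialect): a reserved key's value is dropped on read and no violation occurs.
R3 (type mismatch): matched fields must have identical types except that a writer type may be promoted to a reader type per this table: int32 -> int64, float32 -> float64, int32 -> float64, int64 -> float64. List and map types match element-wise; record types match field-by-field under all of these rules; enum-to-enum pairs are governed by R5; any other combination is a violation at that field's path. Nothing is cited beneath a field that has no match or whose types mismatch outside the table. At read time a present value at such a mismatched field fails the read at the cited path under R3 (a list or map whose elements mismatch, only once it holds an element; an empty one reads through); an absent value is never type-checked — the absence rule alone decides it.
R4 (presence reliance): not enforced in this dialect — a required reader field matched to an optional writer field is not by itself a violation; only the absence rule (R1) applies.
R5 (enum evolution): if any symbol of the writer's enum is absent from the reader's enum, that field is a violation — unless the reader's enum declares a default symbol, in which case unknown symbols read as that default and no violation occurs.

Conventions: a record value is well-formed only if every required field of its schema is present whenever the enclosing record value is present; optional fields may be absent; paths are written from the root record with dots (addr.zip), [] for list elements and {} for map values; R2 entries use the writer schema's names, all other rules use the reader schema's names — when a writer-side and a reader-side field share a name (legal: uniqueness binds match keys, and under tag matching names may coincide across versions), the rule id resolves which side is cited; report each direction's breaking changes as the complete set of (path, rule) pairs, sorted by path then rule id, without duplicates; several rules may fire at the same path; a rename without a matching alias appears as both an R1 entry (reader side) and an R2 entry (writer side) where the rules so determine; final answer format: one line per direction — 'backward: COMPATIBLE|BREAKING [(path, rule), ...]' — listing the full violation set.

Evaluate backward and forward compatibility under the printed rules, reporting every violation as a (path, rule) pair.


in Invoice below, arrows point writer -> reader
backward analysis of Invoice with v2 as reader and v1 as writer:
  status: paired with writer status (Priority -> Priority; writer required)
  meta: paired with writer meta (Address -> Address; writer required)
  quantity: paired with writer quantity (int64 -> int64; writer optional)
  seq: paired with writer seq (int64 -> int64; writer required)
  age: paired with writer age (int64 -> int64; writer required)
  id: paired with writer id (int64 -> int64; writer required)
  writer signature: unknown to reader
  meta.duration: paired with writer meta.duration (int32 -> int32; writer optional)
  meta.price: paired with writer meta.price (float32 -> float32; writer required)
  meta.payload: paired with writer meta.payload (bytes -> bytes; writer required)
  writer meta.owner: unknown to reader
  breaking: (meta.owner, R2)
  breaking: (signature, R2)
  => backward verdict for Invoice: BREAKING, 2 violation(s)
forward analysis of Invoice with v1 as reader and v2 as writer:
  status: paired with writer status (Priority -> Priority; writer required)
  meta: paired with writer meta (Address -> Address; writer required)
  quantity: paired with writer quantity (int64 -> int64; writer optional)
  seq: paired with writer seq (int64 -> int64; writer required)
  signature: no writer match
  age: paired with writer age (int64 -> int64; writer required)
  id: paired with writer id (int64 -> int64; writer required)
  meta.duration: paired with writer meta.duration (int32 -> int32; writer optional)
  meta.price: paired with writer meta.price (float32 -> float32; writer required)
  meta.payload: paired with writer meta.payload (bytes -> bytes; writer required)
  meta.owner: no writer match
  breaking: (meta.owner, R1)
  => forward verdict for Invoice: BREAKING, 1 violation(s)

backward: BREAKING [(meta.owner, R2), (signature, R2)]; forward: BREAKING [(meta.owner, R1)]


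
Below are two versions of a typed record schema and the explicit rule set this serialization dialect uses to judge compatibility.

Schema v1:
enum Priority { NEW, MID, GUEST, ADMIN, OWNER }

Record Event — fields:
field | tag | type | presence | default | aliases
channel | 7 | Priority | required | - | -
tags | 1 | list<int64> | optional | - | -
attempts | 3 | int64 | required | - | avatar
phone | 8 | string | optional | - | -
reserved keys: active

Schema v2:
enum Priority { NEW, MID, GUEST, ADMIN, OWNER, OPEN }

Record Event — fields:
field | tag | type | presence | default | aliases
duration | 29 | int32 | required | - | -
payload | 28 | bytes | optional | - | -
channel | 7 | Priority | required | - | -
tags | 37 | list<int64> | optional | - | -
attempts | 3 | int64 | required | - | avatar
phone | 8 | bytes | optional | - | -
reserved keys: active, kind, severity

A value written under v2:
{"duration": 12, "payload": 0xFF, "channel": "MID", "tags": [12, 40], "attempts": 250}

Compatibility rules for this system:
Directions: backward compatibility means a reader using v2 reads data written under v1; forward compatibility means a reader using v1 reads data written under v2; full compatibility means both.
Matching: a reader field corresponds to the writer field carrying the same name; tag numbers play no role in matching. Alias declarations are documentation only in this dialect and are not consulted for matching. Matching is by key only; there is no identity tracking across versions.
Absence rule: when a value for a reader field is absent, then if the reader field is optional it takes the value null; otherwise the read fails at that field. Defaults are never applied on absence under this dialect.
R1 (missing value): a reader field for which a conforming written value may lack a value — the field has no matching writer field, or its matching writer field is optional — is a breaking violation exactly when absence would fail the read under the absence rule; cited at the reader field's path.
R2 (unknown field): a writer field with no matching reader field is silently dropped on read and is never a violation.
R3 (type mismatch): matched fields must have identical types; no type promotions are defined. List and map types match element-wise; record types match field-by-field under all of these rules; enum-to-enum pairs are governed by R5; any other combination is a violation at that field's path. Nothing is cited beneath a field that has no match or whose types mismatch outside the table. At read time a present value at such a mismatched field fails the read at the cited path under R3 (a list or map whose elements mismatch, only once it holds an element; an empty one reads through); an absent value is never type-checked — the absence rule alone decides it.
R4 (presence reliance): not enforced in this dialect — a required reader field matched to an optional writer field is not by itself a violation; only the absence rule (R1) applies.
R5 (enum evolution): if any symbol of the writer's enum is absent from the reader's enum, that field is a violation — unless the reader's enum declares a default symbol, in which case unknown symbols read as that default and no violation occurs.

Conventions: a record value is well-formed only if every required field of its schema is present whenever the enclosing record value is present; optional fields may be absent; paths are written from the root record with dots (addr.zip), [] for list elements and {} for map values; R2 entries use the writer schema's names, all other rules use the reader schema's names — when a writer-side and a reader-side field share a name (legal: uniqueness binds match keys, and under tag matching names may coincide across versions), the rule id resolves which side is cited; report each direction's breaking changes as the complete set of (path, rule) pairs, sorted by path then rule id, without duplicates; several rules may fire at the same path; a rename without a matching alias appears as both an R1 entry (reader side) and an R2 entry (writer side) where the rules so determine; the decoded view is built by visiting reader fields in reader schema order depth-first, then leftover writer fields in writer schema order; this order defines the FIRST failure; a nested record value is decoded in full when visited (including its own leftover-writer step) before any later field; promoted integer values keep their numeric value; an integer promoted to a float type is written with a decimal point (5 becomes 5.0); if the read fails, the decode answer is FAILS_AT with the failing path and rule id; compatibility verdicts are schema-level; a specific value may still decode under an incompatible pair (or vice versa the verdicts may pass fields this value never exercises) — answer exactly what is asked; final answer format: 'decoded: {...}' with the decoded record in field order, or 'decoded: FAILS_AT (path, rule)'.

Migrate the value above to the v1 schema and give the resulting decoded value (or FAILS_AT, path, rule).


the writer's type comes first in each Event pair
decoding the Event value with the v1 reader:
  channel := "MID"
  tags := [12, 40]
  attempts := 250
  phone := null (absent, optional -> null)
  writer duration: unknown -> dropped
  writer payload: unknown -> dropped
  => decoded: {"channel": "MID", "tags": [12, 40], "attempts": 250, "phone": null}
ruling out the remaining Event differences:
  enum Priority (field channel in record Event): symbol OPEN added -> changes Event's schema-level verdicts only — the decode of this value is the same
  added field payload to record Event: optional bytes, tag 28 (in v2 it sits immediately before channel) -> inert under this dialect — no rule fires on Event and the result does not move
  added field duration to record Event: required int32, tag 29 (in v2 it sits immediately before channel) -> changes Event's schema-level verdicts only — the decode of this value is the same
  field tags in record Event: tag 1 changed to 37 -> inert under this dialect — no rule fires on Event and the result does not move
  field phone in record Event: type string changed to bytes -> changes Event's schema-level verdicts only — the decode of this value is the same

decoded: {"channel": "MID", "tags": [12, 40], "attempts": 250, "phone": null}


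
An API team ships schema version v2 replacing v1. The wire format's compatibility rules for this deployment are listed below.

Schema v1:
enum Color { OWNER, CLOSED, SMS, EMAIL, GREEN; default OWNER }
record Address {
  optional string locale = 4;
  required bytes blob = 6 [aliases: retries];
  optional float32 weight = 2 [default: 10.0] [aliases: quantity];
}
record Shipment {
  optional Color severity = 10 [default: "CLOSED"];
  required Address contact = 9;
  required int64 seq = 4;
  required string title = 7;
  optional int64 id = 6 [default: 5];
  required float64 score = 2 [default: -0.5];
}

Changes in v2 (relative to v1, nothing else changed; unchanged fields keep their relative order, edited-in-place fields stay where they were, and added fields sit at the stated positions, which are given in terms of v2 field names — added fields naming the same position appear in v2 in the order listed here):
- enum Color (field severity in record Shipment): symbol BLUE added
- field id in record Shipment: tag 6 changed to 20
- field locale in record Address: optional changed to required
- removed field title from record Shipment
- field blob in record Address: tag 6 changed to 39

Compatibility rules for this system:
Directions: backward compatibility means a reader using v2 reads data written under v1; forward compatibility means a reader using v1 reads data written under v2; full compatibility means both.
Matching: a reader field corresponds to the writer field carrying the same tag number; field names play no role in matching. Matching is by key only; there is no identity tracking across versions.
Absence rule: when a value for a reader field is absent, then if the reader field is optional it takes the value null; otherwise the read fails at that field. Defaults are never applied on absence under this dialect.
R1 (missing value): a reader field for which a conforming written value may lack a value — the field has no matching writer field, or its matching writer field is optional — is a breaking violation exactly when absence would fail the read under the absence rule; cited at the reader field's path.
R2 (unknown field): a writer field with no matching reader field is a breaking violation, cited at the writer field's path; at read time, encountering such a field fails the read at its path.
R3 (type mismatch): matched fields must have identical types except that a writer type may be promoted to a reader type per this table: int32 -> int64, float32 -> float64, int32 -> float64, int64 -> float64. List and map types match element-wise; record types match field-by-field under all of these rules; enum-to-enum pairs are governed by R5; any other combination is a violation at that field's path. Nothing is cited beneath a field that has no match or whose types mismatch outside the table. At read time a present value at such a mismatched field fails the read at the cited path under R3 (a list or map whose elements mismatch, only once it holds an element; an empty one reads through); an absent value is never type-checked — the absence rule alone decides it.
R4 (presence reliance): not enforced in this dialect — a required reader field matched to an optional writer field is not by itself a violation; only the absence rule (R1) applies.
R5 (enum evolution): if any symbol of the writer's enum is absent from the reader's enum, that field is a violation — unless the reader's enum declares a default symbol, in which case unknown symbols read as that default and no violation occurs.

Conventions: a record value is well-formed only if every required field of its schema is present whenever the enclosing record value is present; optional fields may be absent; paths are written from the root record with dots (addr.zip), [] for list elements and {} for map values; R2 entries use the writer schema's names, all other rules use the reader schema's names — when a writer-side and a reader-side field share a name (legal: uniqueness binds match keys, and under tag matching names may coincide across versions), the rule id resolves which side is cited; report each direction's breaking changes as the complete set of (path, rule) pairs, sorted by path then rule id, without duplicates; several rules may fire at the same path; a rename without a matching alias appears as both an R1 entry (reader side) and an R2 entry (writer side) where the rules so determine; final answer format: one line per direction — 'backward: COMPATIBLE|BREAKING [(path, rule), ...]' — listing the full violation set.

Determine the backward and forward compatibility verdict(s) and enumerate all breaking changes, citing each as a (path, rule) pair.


arrows below run writer -> reader for Shipment
backward on Shipment — v2 reading data written by v1:
  severity: Color -> Color, writer optional; from severity
  contact: Address -> Address, writer required; from contact
  seq: int64 -> int64, writer required; from seq
  id: no writer-side match
  score: float64 -> float64, writer required; from score
  writer field title has no reader counterpart
  writer field id has no reader counterpart
  contact.locale: string -> string, writer optional; from contact.locale
  contact.blob: no writer-side match
  contact.weight: float32 -> float32, writer optional; from contact.weight
  writer field contact.blob has no reader counterpart
  violation R1 at contact.blob
  violation R2 at contact.blob
  violation R1 at contact.locale
  violation R2 at id
  violation R2 at title
  => backward verdict for Shipment: BREAKING, 5 violation(s)
forward on Shipment — v1 reading data written by v2:
  severity: Color -> Color, writer optional; from severity
  contact: Address -> Address, writer required; from contact
  seq: int64 -> int64, writer required; from seq
  title: no writer-side match
  id: no writer-side match
  score: float64 -> float64, writer required; from score
  writer field id has no reader counterpart
  contact.locale: string -> string, writer required; from contact.locale
  contact.blob: no writer-side match
  contact.weight: float32 -> float32, writer optional; from contact.weight
  writer field contact.blob has no reader counterpart
  violation R1 at contact.blob
  violation R2 at contact.blob
  violation R2 at id
  violation R1 at title
  => forward verdict for Shipment: BREAKING, 4 violation(s)

backward: BREAKING [(contact.blob, R1), (contact.blob, R2), (contact.locale, R1), (id, R2), (title, R2)]; forward: BREAKING [(contact.blob, R1), (contact.blob, R2), (id, R2), (title, R1)]


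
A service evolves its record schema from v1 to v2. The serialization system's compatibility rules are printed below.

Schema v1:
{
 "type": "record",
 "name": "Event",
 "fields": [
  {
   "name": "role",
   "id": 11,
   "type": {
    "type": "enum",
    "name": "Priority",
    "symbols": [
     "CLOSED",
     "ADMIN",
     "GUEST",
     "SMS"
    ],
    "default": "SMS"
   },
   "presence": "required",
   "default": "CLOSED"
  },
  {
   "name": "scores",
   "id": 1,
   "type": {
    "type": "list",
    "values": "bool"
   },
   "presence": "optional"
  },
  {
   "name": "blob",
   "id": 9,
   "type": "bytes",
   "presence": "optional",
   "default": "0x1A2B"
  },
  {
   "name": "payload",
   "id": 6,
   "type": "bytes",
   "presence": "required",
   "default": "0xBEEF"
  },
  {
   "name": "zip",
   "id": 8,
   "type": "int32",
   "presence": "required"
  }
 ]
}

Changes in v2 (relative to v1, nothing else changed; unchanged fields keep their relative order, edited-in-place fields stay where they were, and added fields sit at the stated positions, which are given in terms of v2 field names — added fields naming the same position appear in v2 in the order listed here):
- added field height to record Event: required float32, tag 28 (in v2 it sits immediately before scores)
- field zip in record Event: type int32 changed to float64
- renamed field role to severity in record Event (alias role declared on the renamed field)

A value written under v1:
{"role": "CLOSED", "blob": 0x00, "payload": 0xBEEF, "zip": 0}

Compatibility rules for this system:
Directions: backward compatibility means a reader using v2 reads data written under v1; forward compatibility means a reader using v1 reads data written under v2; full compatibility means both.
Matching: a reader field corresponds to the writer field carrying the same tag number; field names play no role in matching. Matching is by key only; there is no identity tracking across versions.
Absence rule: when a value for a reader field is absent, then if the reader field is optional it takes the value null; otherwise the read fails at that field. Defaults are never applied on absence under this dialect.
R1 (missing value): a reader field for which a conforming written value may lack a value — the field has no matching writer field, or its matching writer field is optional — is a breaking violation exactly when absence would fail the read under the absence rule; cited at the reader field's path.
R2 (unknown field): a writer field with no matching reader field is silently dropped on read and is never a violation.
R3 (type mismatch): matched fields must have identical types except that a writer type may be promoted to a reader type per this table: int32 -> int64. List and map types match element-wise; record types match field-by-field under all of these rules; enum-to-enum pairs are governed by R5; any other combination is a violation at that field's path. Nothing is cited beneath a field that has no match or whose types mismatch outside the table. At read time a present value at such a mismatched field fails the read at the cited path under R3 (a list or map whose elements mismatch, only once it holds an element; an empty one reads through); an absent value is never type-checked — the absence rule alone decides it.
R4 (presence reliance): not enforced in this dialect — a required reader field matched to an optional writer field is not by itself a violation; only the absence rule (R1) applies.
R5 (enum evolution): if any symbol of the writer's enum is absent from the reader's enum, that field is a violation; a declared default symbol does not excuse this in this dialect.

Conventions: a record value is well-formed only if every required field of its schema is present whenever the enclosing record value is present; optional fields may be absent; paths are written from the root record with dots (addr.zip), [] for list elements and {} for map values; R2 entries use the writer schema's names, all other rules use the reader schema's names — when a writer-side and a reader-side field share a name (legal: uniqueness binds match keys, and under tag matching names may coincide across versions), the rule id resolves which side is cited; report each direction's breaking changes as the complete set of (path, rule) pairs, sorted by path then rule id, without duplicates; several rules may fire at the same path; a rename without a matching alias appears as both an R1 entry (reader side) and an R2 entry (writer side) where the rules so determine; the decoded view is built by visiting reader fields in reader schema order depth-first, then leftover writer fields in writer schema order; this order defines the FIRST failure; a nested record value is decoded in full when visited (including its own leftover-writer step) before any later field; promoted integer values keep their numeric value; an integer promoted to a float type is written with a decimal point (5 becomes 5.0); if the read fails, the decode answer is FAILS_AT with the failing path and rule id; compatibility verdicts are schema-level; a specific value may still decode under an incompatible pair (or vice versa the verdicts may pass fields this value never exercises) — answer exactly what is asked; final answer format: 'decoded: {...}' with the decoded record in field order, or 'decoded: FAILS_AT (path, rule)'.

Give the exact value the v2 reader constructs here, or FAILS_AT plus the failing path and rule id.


the writer's type comes first in each Event pair
migrating the Event value to v2:
  severity := "CLOSED" (from writer role)
  read fails at height under R1 (no fill)
  => FAILS_AT (height, R1)
checking off the Event differences that do not matter here:
  field zip in record Event: type int32 changed to float64 -> changes Event's schema-level verdicts only — the decode of this value is the same
  renamed field role to severity in record Event (alias role declared on the renamed field) -> triggers nothing under the printed rules; the Event answer is the same either way

decoded: FAILS_AT (height, R1)


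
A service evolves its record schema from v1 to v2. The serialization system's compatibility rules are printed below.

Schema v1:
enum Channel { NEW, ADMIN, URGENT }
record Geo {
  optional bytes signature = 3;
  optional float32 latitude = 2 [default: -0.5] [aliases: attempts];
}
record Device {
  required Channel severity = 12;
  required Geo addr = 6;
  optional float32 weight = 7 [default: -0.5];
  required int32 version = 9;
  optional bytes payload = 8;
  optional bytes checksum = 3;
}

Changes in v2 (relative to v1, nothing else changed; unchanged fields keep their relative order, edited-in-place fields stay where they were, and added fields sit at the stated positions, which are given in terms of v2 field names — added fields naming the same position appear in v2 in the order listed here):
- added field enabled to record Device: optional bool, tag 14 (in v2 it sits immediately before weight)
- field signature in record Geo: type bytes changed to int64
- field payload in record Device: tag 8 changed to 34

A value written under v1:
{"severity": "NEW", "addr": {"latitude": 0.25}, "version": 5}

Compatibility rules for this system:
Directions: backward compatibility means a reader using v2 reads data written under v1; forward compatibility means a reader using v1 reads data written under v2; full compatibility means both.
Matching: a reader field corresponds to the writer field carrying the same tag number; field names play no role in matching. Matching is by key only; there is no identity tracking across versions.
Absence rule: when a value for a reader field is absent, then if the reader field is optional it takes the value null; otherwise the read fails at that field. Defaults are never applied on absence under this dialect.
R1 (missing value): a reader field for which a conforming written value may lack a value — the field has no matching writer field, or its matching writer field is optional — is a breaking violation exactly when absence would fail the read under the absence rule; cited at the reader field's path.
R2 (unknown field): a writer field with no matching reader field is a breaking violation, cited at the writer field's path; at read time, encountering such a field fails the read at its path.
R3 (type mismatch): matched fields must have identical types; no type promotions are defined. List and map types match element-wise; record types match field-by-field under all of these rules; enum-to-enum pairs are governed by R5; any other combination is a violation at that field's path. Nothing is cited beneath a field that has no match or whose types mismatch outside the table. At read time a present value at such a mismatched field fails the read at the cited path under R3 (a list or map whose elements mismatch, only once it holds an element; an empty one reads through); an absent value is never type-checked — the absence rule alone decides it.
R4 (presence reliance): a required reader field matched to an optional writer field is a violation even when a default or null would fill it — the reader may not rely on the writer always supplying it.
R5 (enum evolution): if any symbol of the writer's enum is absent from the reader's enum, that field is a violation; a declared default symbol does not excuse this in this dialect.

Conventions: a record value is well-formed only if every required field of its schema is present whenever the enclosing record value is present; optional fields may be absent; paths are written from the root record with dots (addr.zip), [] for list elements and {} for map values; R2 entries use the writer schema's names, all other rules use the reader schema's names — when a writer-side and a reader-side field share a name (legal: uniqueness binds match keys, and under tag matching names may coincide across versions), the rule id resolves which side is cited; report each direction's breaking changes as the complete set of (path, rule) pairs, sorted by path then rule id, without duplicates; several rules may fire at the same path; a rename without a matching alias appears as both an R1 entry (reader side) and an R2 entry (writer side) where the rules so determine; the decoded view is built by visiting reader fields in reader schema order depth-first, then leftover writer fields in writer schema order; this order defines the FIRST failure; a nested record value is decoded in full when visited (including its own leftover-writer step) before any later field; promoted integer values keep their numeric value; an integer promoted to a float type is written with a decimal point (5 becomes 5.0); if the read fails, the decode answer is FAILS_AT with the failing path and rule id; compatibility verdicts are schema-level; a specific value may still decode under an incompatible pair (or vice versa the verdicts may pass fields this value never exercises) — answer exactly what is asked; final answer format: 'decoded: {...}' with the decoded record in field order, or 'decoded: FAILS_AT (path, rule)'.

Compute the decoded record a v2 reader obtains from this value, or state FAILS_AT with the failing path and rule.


arrows below run writer -> reader for Device
decode walk for Device under reader schema v2:
  severity := "NEW"
  addr.signature := null (not supplied -> null)
  addr.latitude := 0.25
  enabled := null (not supplied -> null)
  weight := null (not supplied -> null)
  version := 5
  payload := null (not supplied -> null)
  checksum := null (not supplied -> null)
  => decoded: {"severity": "NEW", "addr": {"signature": null, "latitude": 0.25}, "enabled": null, "weight": null, "version": 5, "payload": null, "checksum": null}
checking off the Device differences that do not matter here:
  field signature in record Geo: type bytes changed to int64 -> a verdict-level change on Device — the shown value reads the same
  field payload in record Device: tag 8 changed to 34 -> a verdict-level change on Device — the shown value reads the same

decoded: {"severity": "NEW", "addr": {"signature": null, "latitude": 0.25}, "enabled": null, "weight": null, "version": 5, "payload": null, "checksum": null}


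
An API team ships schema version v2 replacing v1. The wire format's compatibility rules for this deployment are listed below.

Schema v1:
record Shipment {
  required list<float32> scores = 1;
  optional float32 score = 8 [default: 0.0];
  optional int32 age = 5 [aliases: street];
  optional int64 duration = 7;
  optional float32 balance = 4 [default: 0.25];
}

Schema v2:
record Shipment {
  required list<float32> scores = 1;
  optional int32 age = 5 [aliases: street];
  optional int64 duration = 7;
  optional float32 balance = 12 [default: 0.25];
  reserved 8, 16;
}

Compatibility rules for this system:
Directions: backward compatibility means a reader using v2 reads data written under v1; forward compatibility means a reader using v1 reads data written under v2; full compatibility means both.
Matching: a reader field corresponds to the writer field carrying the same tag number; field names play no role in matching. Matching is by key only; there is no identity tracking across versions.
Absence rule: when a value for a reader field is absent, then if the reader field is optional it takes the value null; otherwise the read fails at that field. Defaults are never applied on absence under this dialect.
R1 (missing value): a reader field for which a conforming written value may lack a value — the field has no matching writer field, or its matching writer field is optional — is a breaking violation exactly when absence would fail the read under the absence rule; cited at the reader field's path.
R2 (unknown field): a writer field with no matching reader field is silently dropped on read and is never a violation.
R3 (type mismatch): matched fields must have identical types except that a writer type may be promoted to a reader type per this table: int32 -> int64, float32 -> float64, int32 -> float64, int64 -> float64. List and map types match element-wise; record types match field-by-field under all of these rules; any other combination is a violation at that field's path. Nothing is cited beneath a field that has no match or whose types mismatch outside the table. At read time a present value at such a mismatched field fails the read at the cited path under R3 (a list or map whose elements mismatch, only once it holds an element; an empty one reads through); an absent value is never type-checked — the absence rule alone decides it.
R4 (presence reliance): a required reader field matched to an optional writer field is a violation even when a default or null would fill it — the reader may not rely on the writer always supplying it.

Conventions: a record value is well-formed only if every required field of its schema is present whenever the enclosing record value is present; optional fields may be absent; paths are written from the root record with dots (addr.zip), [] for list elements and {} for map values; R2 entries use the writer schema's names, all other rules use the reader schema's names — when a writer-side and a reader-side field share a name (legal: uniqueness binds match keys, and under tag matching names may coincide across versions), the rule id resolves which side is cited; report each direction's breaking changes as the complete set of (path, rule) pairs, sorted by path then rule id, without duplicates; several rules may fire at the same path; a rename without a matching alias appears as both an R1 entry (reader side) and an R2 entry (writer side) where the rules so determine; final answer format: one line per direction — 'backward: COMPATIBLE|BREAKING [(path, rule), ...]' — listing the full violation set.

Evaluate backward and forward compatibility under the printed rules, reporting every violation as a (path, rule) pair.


each type pair in Shipment: writer, then reader
backward for Shipment (reader v2, writer v1):
  list<float32> -> list<float32>, writer required: scores aligns to scores
  int32 -> int32, writer optional: age aligns to age
  int64 -> int64, writer optional: duration aligns to duration
  no writer field matches reader balance
  leftover writer field: score
  leftover writer field: balance
  nothing fires on Shipment: backward is COMPATIBLE
forward for Shipment (reader v1, writer v2):
  list<float32> -> list<float32>, writer required: scores aligns to scores
  no writer field matches reader score
  int32 -> int32, writer optional: age aligns to age
  int64 -> int64, writer optional: duration aligns to duration
  no writer field matches reader balance
  leftover writer field: balance
  nothing fires on Shipment: forward is COMPATIBLE

backward: COMPATIBLE []; forward: COMPATIBLE []
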